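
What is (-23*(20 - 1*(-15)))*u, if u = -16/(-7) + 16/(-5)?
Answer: 736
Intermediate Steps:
u = -32/35 (u = -16*(-⅐) + 16*(-⅕) = 16/7 - 16/5 = -32/35 ≈ -0.91429)
(-23*(20 - 1*(-15)))*u = -23*(20 - 1*(-15))*(-32/35) = -23*(20 + 15)*(-32/35) = -23*35*(-32/35) = -805*(-32/35) = 736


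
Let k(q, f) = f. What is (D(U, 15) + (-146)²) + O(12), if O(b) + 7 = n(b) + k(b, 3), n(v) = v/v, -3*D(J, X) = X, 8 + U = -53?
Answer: 21308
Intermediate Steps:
U = -61 (U = -8 - 53 = -61)
D(J, X) = -X/3
n(v) = 1
O(b) = -3 (O(b) = -7 + (1 + 3) = -7 + 4 = -3)
(D(U, 15) + (-146)²) + O(12) = (-⅓*15 + (-146)²) - 3 = (-5 + 21316) - 3 = 21311 - 3 = 21308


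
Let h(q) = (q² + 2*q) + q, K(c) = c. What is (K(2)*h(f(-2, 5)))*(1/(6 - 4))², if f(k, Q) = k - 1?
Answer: 0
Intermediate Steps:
f(k, Q) = -1 + k
h(q) = q² + 3*q
(K(2)*h(f(-2, 5)))*(1/(6 - 4))² = (2*((-1 - 2)*(3 + (-1 - 2))))*(1/(6 - 4))² = (2*(-3*(3 - 3)))*(1/2)² = (2*(-3*0))*(½)² = (2*0)*(¼) = 0*(¼) = 0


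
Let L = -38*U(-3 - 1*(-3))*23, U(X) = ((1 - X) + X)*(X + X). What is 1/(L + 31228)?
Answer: 1/31228 ≈ 3.2023e-5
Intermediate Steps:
U(X) = 2*X (U(X) = 1*(2*X) = 2*X)
L = 0 (L = -76*(-3 - 1*(-3))*23 = -76*(-3 + 3)*23 = -76*0*23 = -38*0*23 = 0*23 = 0)
1/(L + 31228) = 1/(0 + 31228) = 1/31228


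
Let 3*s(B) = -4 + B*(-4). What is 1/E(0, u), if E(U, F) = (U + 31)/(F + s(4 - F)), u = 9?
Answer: 43/93 ≈ 0.46237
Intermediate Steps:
s(B) = -4/3 - 4*B/3 (s(B) = (-4 + B*(-4))/3 = (-4 - 4*B)/3 = -4/3 - 4*B/3)
E(U, F) = (31 + U)/(-20/3 + 7*F/3) (E(U, F) = (U + 31)/(F + (-4/3 - 4*(4 - F)/3)) = (31 + U)/(F + (-4/3 + (-16/3 + 4*F/3))) = (31 + U)/(F + (-20/3 + 4*F/3)) = (31 + U)/(-20/3 + 7*F/3))
1/E(0, u) = 1/(3*(31 + 0)/(-20 + 7*9)) = 1/(3*31/(-20 + 63)) = 1/(3*31/43) = 1/(3*(1/43)*31) = 1/(93/43) = 43/93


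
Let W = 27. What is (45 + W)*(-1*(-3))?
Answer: 216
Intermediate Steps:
(45 + W)*(-1*(-3)) = (45 + 27)*(-1*(-3)) = 72*3 = 216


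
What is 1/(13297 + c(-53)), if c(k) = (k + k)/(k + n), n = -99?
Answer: 76/1010625 ≈ 7.5201e-5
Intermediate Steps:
c(k) = 2*k/(-99 + k) (c(k) = (k + k)/(k - 99) = (2*k)/(-99 + k) = 2*k/(-99 + k))
1/(13297 + c(-53)) = 1/(13297 + 2*(-53)/(-99 - 53)) = 1/(13297 + 2*(-53)/(-152)) = 1/(13297 + 2*(-53)*(-1/152)) = 1/(13297 + 53/76) = 1/(1010625/76) = 76/1010625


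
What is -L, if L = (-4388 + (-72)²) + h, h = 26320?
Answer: -27116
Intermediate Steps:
L = 27116 (L = (-4388 + (-72)²) + 26320 = (-4388 + 5184) + 26320 = 796 + 26320 = 27116)
-L = -1*27116 = -27116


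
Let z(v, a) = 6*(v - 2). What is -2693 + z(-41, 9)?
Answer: -2951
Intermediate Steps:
z(v, a) = -12 + 6*v (z(v, a) = 6*(-2 + v) = -12 + 6*v)
-2693 + z(-41, 9) = -2693 + (-12 + 6*(-41)) = -2693 + (-12 - 246) = -2693 - 258 = -2951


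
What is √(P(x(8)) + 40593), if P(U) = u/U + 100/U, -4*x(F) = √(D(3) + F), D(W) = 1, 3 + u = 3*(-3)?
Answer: √364281/3 ≈ 201.19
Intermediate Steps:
u = -12 (u = -3 + 3*(-3) = -3 - 9 = -12)
x(F) = -√(1 + F)/4
P(U) = 88/U (P(U) = -12/U + 100/U = 88/U)
√(P(x(8)) + 40593) = √(88/((-√(1 + 8)/4)) + 40593) = √(88/((-√9/4)) + 40593) = √(88/((-¼*3)) + 40593) = √(88/(-¾) + 40593) = √(88*(-4/3) + 40593) = √(-352/3 + 40593) = √(121427/3) = √364281/3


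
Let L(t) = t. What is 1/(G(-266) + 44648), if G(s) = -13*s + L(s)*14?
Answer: 1/44382 ≈ 2.2532e-5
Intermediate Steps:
G(s) = s (G(s) = -13*s + s*14 = -13*s + 14*s = s)
1/(G(-266) + 44648) = 1/(-266 + 44648) = 1/44382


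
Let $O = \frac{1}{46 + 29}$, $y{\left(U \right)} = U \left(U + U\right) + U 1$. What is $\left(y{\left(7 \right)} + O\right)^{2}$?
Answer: $\frac{62031376}{5625} \approx 11028.0$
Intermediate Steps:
$y{\left(U \right)} = U + 2 U^{2}$ ($y{\left(U \right)} = U 2 U + U = 2 U^{2} + U = U + 2 U^{2}$)
$O = \frac{1}{75} \approx 0.013333$
$\left(y{\left(7 \right)} + O\right)^{2} = \left(7 \left(1 + 2 \cdot 7\right) + \frac{1}{75}\right)^{2} = \left(7 \left(1 + 14\right) + \frac{1}{75}\right)^{2} = \left(7 \cdot 15 + \frac{1}{75}\right)^{2} = \left(105 + \frac{1}{75}\right)^{2} = \left(\frac{7876}{75}\right)^{2} = \frac{62031376}{5625}$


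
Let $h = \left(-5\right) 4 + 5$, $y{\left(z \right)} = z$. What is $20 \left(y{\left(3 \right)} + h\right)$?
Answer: $-240$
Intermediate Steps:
$h = -15$ ($h = -20 + 5 = -15$)
$20 \left(y{\left(3 \right)} + h\right) = 20 \left(3 - 15\right) = 20 \left(-12\right) = -240$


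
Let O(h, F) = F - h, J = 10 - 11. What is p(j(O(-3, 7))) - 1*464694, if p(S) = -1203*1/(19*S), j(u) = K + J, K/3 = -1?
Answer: -35315541/76 ≈ -4.6468e+5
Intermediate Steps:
K = -3 (K = 3*(-1) = -3)
J = -1
j(u) = -4 (j(u) = -3 - 1 = -4)
p(S) = -1203/(19*S) (p(S) = -1203*1/(19*S) = -1203/(19*S))
p(j(O(-3, 7))) - 1*464694 = -1203/19/(-4) - 1*464694 = -1203/19*(-¼) - 464694 = 1203/76 - 464694 = -35315541/76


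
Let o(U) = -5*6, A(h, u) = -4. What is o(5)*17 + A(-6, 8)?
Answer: -514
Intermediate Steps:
o(U) = -30
o(5)*17 + A(-6, 8) = -30*17 - 4 = -510 - 4 = -514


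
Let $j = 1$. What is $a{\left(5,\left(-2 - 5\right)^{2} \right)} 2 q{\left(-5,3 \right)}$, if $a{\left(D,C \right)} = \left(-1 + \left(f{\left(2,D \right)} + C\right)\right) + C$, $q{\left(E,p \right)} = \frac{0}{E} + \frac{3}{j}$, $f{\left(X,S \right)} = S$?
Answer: $612$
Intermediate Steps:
$q{\left(E,p \right)} = 3$ ($q{\left(E,p \right)} = \frac{0}{E} + \frac{3}{1} = 0 + 3 \cdot 1 = 0 + 3 = 3$)
$a{\left(D,C \right)} = -1 + D + 2 C$ ($a{\left(D,C \right)} = \left(-1 + \left(D + C\right)\right) + C = \left(-1 + \left(C + D\right)\right) + C = \left(-1 + C + D\right) + C = -1 + D + 2 C$)
$a{\left(5,\left(-2 - 5\right)^{2} \right)} 2 q{\left(-5,3 \right)} = \left(-1 + 5 + 2 \left(-2 - 5\right)^{2}\right) 2 \cdot 3 = \left(-1 + 5 + 2 \left(-7\right)^{2}\right) 2 \cdot 3 = \left(-1 + 5 + 2 \cdot 49\right) 2 \cdot 3 = \left(-1 + 5 + 98\right) 2 \cdot 3 = 102 \cdot 2 \cdot 3 = 204 \cdot 3 = 612$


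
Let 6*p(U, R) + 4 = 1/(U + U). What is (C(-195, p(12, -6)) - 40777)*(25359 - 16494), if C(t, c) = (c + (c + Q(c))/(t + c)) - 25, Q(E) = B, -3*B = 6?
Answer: -32612265686981/90160 ≈ -3.6172e+8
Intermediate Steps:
B = -2 (B = -1/3*6 = -2)
Q(E) = -2
p(U, R) = -2/3 + 1/(12*U) (p(U, R) = -2/3 + 1/(6*(U + U)) = -2/3 + 1/(6*((2*U))) = -2/3 + (1/(2*U))/6 = -2/3 + 1/(12*U))
C(t, c) = -25 + c + (-2 + c)/(c + t) (C(t, c) = (c + (c - 2)/(t + c)) - 25 = (c + (-2 + c)/(c + t)) - 25 = -25 + c + (-2 + c)/(c + t))
(C(-195, p(12, -6)) - 40777)*(25359 - 16494) = ((-2 + ((1/12)*(1 - 8*12)/12)**2 - 25*(-195) - 2*(1 - 8*12)/12 + ((1/12)*(1 - 8*12)/12)*(-195))/((1/12)*(1 - 8*12)/12 - 195) - 40777)*(25359 - 16494) = ((-2 + ((1/12)*(1/12)*(1 - 96))**2 + 4875 - 2*(1 - 96)/12 + ((1/12)*(1/12)*(1 - 96))*(-195))/((1/12)*(1/12)*(1 - 96) - 195) - 40777)*8865 = ((-2 + ((1/12)*(1/12)*(-95))**2 + 4875 - 2*(-95)/12 + ((1/12)*(1/12)*(-95))*(-195))/((1/12)*(1/12)*(-95) - 195) - 40777)*8865 = ((-2 + (-95/144)**2 + 4875 - 24*(-95/144) - 95/144*(-195))/(-95/144 - 195) - 40777)*8865 = ((-2 + 9025/20736 + 4875 + 95/6 + 6175/48)/(-28175/144) - 40777)*8865 = (-144/28175*104051473/20736 - 40777)*8865 = (-104051473/4057200 - 40777)*8865 = -165544495873/4057200*8865 = -32612265686981/90160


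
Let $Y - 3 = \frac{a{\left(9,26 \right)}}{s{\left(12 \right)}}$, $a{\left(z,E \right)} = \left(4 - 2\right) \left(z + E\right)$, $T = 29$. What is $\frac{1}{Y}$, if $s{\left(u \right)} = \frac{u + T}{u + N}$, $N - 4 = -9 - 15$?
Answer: $- \frac{41}{437} \approx -0.093822$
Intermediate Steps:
$N = -20$ ($N = 4 - 24 = -20$)
$a{\left(z,E \right)} = 2 E + 2 z$ ($a{\left(z,E \right)} = 2 \left(E + z\right) = 2 E + 2 z$)
$s{\left(u \right)} = \frac{29 + u}{-20 + u}$ ($s{\left(u \right)} = \frac{u + 29}{u - 20} = \frac{29 + u}{-20 + u}$)
$Y = - \frac{437}{41}$ ($Y = 3 + \frac{2 \cdot 26 + 2 \cdot 9}{\frac{1}{-20 + 12} \left(29 + 12\right)} = 3 + \frac{52 + 18}{\frac{1}{-8} \cdot 41} = 3 + \frac{70}{\left(- \frac{1}{8}\right) 41} = 3 + \frac{70}{- \frac{41}{8}} = 3 + 70 \left(- \frac{8}{41}\right) = 3 - \frac{560}{41} = - \frac{437}{41} \approx -10.659$)
$\frac{1}{Y} = \frac{1}{- \frac{437}{41}} = - \frac{41}{437}$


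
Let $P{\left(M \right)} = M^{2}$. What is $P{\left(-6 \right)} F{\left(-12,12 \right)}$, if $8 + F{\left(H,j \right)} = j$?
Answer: $144$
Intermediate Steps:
$F{\left(H,j \right)} = -8 + j$
$P{\left(-6 \right)} F{\left(-12,12 \right)} = \left(-6\right)^{2} \left(-8 + 12\right) = 36 \cdot 4 = 144$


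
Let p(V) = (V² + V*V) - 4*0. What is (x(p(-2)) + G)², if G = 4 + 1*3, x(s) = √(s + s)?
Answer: 121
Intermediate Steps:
p(V) = 2*V² (p(V) = (V² + V²) + 0 = 2*V² + 0 = 2*V²)
x(s) = √2*√s (x(s) = √(2*s) = √2*√s)
G = 7 (G = 4 + 3 = 7)
(x(p(-2)) + G)² = (√2*√(2*(-2)²) + 7)² = (√2*√(2*4) + 7)² = (√2*√8 + 7)² = (√2*(2*√2) + 7)² = (4 + 7)² = 11² = 121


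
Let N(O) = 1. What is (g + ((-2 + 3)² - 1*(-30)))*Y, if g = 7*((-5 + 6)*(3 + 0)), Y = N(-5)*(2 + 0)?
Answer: 104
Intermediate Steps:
Y = 2 (Y = 1*(2 + 0) = 1*2 = 2)
g = 21 (g = 7*(1*3) = 7*3 = 21)
(g + ((-2 + 3)² - 1*(-30)))*Y = (21 + ((-2 + 3)² - 1*(-30)))*2 = (21 + (1² + 30))*2 = (21 + (1 + 30))*2 = (21 + 31)*2 = 52*2 = 104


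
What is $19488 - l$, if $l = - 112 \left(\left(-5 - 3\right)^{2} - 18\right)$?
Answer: $24640$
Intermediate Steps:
$l = -5152$ ($l = - 112 \left(\left(-8\right)^{2} - 18\right) = - 112 \left(64 - 18\right) = \left(-112\right) 46 = -5152$)
$19488 - l = 19488 - -5152 = 19488 + 5152 = 24640$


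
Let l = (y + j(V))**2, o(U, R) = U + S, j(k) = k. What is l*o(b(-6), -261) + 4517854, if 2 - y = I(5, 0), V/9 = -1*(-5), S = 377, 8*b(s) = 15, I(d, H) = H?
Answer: 42838311/8 ≈ 5.3548e+6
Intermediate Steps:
b(s) = 15/8 (b(s) = (1/8)*15 = 15/8)
V = 45 (V = 9*(-1*(-5)) = 9*5 = 45)
y = 2 (y = 2 - 1*0 = 2 + 0 = 2)
o(U, R) = 377 + U (o(U, R) = U + 377 = 377 + U)
l = 2209 (l = (2 + 45)**2 = 47**2 = 2209)
l*o(b(-6), -261) + 4517854 = 2209*(377 + 15/8) + 4517854 = 2209*(3031/8) + 4517854 = 6695479/8 + 4517854 = 42838311/8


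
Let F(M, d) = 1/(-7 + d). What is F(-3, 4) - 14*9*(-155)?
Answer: 58589/3 ≈ 19530.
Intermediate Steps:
F(-3, 4) - 14*9*(-155) = 1/(-7 + 4) - 14*9*(-155) = 1/(-3) - 126*(-155) = -⅓ + 19530 = 58589/3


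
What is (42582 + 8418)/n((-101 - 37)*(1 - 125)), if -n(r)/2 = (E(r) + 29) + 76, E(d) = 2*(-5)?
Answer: -5100/19 ≈ -268.42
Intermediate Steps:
E(d) = -10
n(r) = -190 (n(r) = -2*((-10 + 29) + 76) = -2*(19 + 76) = -2*95 = -190)
(42582 + 8418)/n((-101 - 37)*(1 - 125)) = (42582 + 8418)/(-190) = 51000*(-1/190) = -5100/19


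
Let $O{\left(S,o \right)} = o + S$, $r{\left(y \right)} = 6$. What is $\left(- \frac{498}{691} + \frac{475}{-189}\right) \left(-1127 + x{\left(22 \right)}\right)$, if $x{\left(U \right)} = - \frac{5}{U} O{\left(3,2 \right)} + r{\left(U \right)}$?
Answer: $\frac{1158497821}{319242} \approx 3628.9$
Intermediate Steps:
$O{\left(S,o \right)} = S + o$
$x{\left(U \right)} = 6 - \frac{25}{U}$ ($x{\left(U \right)} = - \frac{5}{U} \left(3 + 2\right) + 6 = - \frac{5}{U} 5 + 6 = - \frac{25}{U} + 6 = 6 - \frac{25}{U}$)
$\left(- \frac{498}{691} + \frac{475}{-189}\right) \left(-1127 + x{\left(22 \right)}\right) = \left(- \frac{498}{691} + \frac{475}{-189}\right) \left(-1127 + \left(6 - \frac{25}{22}\right)\right) = \left(\left(-498\right) \frac{1}{691} + 475 \left(- \frac{1}{189}\right)\right) \left(-1127 + \left(6 - \frac{25}{22}\right)\right) = \left(- \frac{498}{691} - \frac{475}{189}\right) \left(-1127 + \left(6 - \frac{25}{22}\right)\right) = - \frac{422347 \left(-1127 + \frac{107}{22}\right)}{130599} = \left(- \frac{422347}{130599}\right) \left(- \frac{24687}{22}\right) = \frac{1158497821}{319242}$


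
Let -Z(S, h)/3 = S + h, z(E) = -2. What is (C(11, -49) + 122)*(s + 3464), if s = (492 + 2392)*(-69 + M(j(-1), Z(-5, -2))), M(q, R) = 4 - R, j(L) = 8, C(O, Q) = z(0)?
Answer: -29347200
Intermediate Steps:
C(O, Q) = -2
Z(S, h) = -3*S - 3*h (Z(S, h) = -3*(S + h) = -3*S - 3*h)
s = -248024 (s = (492 + 2392)*(-69 + (4 - (-3*(-5) - 3*(-2)))) = 2884*(-69 + (4 - (15 + 6))) = 2884*(-69 + (4 - 1*21)) = 2884*(-69 + (4 - 21)) = 2884*(-69 - 17) = 2884*(-86) = -248024)
(C(11, -49) + 122)*(s + 3464) = (-2 + 122)*(-248024 + 3464) = 120*(-244560) = -29347200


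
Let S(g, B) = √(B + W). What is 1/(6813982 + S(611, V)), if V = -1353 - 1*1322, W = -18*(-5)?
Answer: 6813982/46430350698909 - I*√2585/46430350698909 ≈ 1.4676e-7 - 1.095e-12*I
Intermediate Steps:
W = 90
V = -2675 (V = -1353 - 1322 = -2675)
S(g, B) = √(90 + B) (S(g, B) = √(B + 90) = √(90 + B))
1/(6813982 + S(611, V)) = 1/(6813982 + √(90 - 2675)) = 1/(6813982 + √(-2585)) = 1/(6813982 + I*√2585)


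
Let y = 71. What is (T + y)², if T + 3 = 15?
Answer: 6889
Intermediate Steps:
T = 12 (T = -3 + 15 = 12)
(T + y)² = (12 + 71)² = 83² = 6889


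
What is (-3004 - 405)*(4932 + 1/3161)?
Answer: -53146490677/3161 ≈ -1.6813e+7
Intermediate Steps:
(-3004 - 405)*(4932 + 1/3161) = -3409*(4932 + 1/3161) = -3409*15590053/3161 = -53146490677/3161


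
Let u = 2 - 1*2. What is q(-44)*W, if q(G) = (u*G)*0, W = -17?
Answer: 0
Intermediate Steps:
u = 0 (u = 2 - 2 = 0)
q(G) = 0 (q(G) = (0*G)*0 = 0*0 = 0)
q(-44)*W = 0*(-17) = 0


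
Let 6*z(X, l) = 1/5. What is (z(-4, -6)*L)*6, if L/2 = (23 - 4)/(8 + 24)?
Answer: 19/80 ≈ 0.23750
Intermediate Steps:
z(X, l) = 1/30 (z(X, l) = (⅙)/5 = (⅙)*(⅕) = 1/30)
L = 19/16 (L = 2*((23 - 4)/(8 + 24)) = 2*(19/32) = 19/16 ≈ 1.1875)
(z(-4, -6)*L)*6 = ((1/30)*(19/16))*6 = (19/480)*6 = 19/80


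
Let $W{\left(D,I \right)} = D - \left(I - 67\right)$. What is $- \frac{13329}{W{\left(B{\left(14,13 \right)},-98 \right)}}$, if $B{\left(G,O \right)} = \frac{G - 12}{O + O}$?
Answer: $- \frac{173277}{2146} \approx -80.744$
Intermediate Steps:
$B{\left(G,O \right)} = \frac{-12 + G}{2 O}$
$W{\left(D,I \right)} = 67 + D - I$ ($W{\left(D,I \right)} = D - \left(-67 + I\right) = 67 + D - I$)
$- \frac{13329}{W{\left(B{\left(14,13 \right)},-98 \right)}} = - \frac{13329}{67 + \frac{-12 + 14}{2 \cdot 13} - -98} = - \frac{13329}{67 + \frac{1}{2} \cdot \frac{1}{13} \cdot 2 + 98} = - \frac{13329}{67 + \frac{1}{13} + 98} = - \frac{13329}{\frac{2146}{13}} = \left(-13329\right) \frac{13}{2146} = - \frac{173277}{2146}$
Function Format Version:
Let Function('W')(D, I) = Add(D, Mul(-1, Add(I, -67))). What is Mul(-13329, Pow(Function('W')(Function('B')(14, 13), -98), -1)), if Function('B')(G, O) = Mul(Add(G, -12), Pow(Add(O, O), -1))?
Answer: Rational(-173277, 2146) ≈ -80.744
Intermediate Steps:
Function('B')(G, O) = Mul(Rational(1, 2), Pow(O, -1), Add(-12, G)) (Function('B')(G, O) = Mul(Add(-12, G), Pow(Mul(2, O), -1)) = Mul(Add(-12, G), Mul(Rational(1, 2), Pow(O, -1))) = Mul(Rational(1, 2), Pow(O, -1), Add(-12, G)))
Function('W')(D, I) = Add(67, D, Mul(-1, I)) (Function('W')(D, I) = Add(D, Mul(-1, Add(-67, I))) = Add(D, Add(67, Mul(-1, I))) = Add(67, D, Mul(-1, I)))
Mul(-13329, Pow(Function('W')(Function('B')(14, 13), -98), -1)) = Mul(-13329, Pow(Add(67, Mul(Rational(1, 2), Pow(13, -1), Add(-12, 14)), Mul(-1, -98)), -1)) = Mul(-13329, Pow(Add(67, Mul(Rational(1, 2), Rational(1, 13), 2), 98), -1)) = Mul(-13329, Pow(Add(67, Rational(1, 13), 98), -1)) = Mul(-13329, Pow(Rational(2146, 13), -1)) = Mul(-13329, Rational(13, 2146)) = Rational(-173277, 2146)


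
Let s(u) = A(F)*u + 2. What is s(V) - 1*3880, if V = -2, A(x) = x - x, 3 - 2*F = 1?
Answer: -3878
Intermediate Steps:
F = 1 (F = 3/2 - ½*1 = 3/2 - ½ = 1)
A(x) = 0
s(u) = 2 (s(u) = 0*u + 2 = 0 + 2 = 2)
s(V) - 1*3880 = 2 - 1*3880 = 2 - 3880 = -3878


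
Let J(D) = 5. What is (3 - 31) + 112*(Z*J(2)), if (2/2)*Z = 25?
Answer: 13972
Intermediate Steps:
Z = 25
(3 - 31) + 112*(Z*J(2)) = (3 - 31) + 112*(25*5) = -28 + 112*125 = -28 + 14000 = 13972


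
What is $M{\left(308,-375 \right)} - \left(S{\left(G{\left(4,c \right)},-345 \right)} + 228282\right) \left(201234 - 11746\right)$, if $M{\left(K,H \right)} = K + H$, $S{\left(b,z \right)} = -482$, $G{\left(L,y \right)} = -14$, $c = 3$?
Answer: $-43165366467$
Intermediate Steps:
$M{\left(K,H \right)} = H + K$
$M{\left(308,-375 \right)} - \left(S{\left(G{\left(4,c \right)},-345 \right)} + 228282\right) \left(201234 - 11746\right) = \left(-375 + 308\right) - \left(-482 + 228282\right) \left(201234 - 11746\right) = -67 - 227800 \cdot 189488 = -67 - 43165366400 = -43165366467$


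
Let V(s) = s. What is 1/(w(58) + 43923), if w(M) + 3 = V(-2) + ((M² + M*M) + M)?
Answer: 1/50704 ≈ 1.9722e-5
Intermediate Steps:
w(M) = -5 + M + 2*M² (w(M) = -3 + (-2 + ((M² + M*M) + M)) = -3 + (-2 + ((M² + M²) + M)) = -3 + (-2 + (2*M² + M)) = -3 + (-2 + (M + 2*M²)) = -3 + (-2 + M + 2*M²) = -5 + M + 2*M²)
1/(w(58) + 43923) = 1/((-5 + 58 + 2*58²) + 43923) = 1/((-5 + 58 + 2*3364) + 43923) = 1/((-5 + 58 + 6728) + 43923) = 1/(6781 + 43923) = 1/50704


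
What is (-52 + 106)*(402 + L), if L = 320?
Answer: 38988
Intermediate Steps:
(-52 + 106)*(402 + L) = (-52 + 106)*(402 + 320) = 54*722 = 38988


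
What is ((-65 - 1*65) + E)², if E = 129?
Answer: 1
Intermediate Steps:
((-65 - 1*65) + E)² = ((-65 - 1*65) + 129)² = ((-65 - 65) + 129)² = (-130 + 129)² = (-1)² = 1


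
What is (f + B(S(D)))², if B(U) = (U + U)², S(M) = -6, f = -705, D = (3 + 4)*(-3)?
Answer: 314721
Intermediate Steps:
D = -21 (D = 7*(-3) = -21)
B(U) = 4*U² (B(U) = (2*U)² = 4*U²)
(f + B(S(D)))² = (-705 + 4*(-6)²)² = (-705 + 4*36)² = (-705 + 144)² = (-561)² = 314721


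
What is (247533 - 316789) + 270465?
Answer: 201209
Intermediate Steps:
(247533 - 316789) + 270465 = -69256 + 270465 = 201209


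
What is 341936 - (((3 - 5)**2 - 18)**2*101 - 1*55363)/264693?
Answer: 90508101215/264693 ≈ 3.4194e+5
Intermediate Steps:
341936 - (((3 - 5)**2 - 18)**2*101 - 1*55363)/264693 = 341936 - (((-2)**2 - 18)**2*101 - 55363)/264693 = 341936 - ((4 - 18)**2*101 - 55363)/264693 = 341936 - ((-14)**2*101 - 55363)/264693 = 341936 - (196*101 - 55363)/264693 = 341936 - (19796 - 55363)/264693 = 341936 - (-35567)/264693 = 341936 - 1*(-35567/264693) = 341936 + 35567/264693 = 90508101215/264693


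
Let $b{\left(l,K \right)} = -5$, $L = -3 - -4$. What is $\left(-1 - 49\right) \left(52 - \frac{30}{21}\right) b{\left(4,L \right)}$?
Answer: $\frac{88500}{7} \approx 12643.0$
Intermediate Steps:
$L = 1$ ($L = -3 + 4 = 1$)
$\left(-1 - 49\right) \left(52 - \frac{30}{21}\right) b{\left(4,L \right)} = \left(-1 - 49\right) \left(52 - \frac{30}{21}\right) \left(-5\right) = - 50 \left(52 - \frac{10}{7}\right) \left(-5\right) = \left(-50\right) \frac{354}{7} \left(-5\right) = \left(- \frac{17700}{7}\right) \left(-5\right) = \frac{88500}{7}$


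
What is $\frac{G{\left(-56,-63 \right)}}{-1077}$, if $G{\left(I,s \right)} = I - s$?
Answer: $- \frac{7}{1077} \approx -0.0064995$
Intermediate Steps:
$\frac{G{\left(-56,-63 \right)}}{-1077} = \frac{-56 - -63}{-1077} = \left(-56 + 63\right) \left(- \frac{1}{1077}\right) = 7 \left(- \frac{1}{1077}\right) = - \frac{7}{1077}$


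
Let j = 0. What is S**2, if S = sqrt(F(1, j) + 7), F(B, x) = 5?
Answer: 12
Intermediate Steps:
S = 2*sqrt(3) (S = sqrt(5 + 7) = sqrt(12) = 2*sqrt(3) ≈ 3.4641)
S**2 = (2*sqrt(3))**2 = 12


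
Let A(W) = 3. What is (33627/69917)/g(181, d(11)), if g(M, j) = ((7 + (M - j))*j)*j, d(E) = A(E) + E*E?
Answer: 33627/68802802688 ≈ 4.8874e-7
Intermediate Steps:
d(E) = 3 + E² (d(E) = 3 + E*E = 3 + E²)
g(M, j) = j²*(7 + M - j) (g(M, j) = ((7 + M - j)*j)*j = (j*(7 + M - j))*j = j²*(7 + M - j))
(33627/69917)/g(181, d(11)) = (33627/69917)/(((3 + 11²)²*(7 + 181 - (3 + 11²)))) = (33627*(1/69917))/(((3 + 121)²*(7 + 181 - (3 + 121)))) = 33627/(69917*((124²*(7 + 181 - 1*124)))) = 33627/(69917*((15376*(7 + 181 - 124)))) = 33627/(69917*((15376*64))) = (33627/69917)/984064 = (33627/69917)*(1/984064) = 33627/68802802688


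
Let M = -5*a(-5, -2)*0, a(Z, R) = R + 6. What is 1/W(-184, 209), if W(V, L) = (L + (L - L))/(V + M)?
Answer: -184/209 ≈ -0.88038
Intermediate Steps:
a(Z, R) = 6 + R
M = 0 (M = -5*(6 - 2)*0 = -5*4*0 = -20*0 = 0)
W(V, L) = L/V (W(V, L) = (L + (L - L))/(V + 0) = (L + 0)/V = L/V)
1/W(-184, 209) = 1/(209/(-184)) = 1/(209*(-1/184)) = 1/(-209/184) = -184/209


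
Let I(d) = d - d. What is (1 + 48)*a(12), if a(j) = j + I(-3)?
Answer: 588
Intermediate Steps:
I(d) = 0
a(j) = j (a(j) = j + 0 = j)
(1 + 48)*a(12) = (1 + 48)*12 = 49*12 = 588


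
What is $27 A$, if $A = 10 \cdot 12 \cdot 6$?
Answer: $19440$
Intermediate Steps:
$A = 720$ ($A = 120 \cdot 6 = 720$)
$27 A = 27 \cdot 720 = 19440$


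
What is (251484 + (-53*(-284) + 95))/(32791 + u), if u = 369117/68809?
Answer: 18346612479/2256685036 ≈ 8.1299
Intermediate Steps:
u = 369117/68809 (u = 369117*(1/68809) = 369117/68809 ≈ 5.3644)
(251484 + (-53*(-284) + 95))/(32791 + u) = (251484 + (-53*(-284) + 95))/(32791 + 369117/68809) = (251484 + (15052 + 95))/(2256685036/68809) = (251484 + 15147)*(68809/2256685036) = 266631*(68809/2256685036) = 18346612479/2256685036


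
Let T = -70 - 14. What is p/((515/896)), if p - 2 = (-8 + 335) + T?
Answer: 43904/103 ≈ 426.25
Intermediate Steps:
T = -84
p = 245 (p = 2 + ((-8 + 335) - 84) = 2 + (327 - 84) = 2 + 243 = 245)
p/((515/896)) = 245/((515/896)) = 245/((515*(1/896))) = 245/(515/896) = 245*(896/515) = 43904/103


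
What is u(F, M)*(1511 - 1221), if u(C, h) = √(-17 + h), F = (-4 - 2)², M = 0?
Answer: 290*I*√17 ≈ 1195.7*I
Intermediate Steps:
F = 36 (F = (-6)² = 36)
u(F, M)*(1511 - 1221) = √(-17 + 0)*(1511 - 1221) = √(-17)*290 = (I*√17)*290 = 290*I*√17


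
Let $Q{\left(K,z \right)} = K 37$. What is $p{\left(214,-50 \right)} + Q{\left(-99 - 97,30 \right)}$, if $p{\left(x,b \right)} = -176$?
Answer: $-7428$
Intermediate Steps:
$Q{\left(K,z \right)} = 37 K$
$p{\left(214,-50 \right)} + Q{\left(-99 - 97,30 \right)} = -176 + 37 \left(-99 - 97\right) = -176 + 37 \left(-196\right) = -176 - 7252 = -7428$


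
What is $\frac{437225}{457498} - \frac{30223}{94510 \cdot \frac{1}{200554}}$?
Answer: $- \frac{1386505612821583}{21619067990} \approx -64133.0$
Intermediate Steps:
$\frac{437225}{457498} - \frac{30223}{94510 \cdot \frac{1}{200554}} = 437225 \cdot \frac{1}{457498} - \frac{30223}{94510 \cdot \frac{1}{200554}} = \frac{437225}{457498} - \frac{30223}{\frac{47255}{100277}} = \frac{437225}{457498} - \frac{3030671771}{47255} = - \frac{1386505612821583}{21619067990}$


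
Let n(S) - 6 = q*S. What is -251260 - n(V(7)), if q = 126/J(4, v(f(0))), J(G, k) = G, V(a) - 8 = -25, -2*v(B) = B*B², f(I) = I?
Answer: -501461/2 ≈ -2.5073e+5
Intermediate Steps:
v(B) = -B³/2 (v(B) = -B*B²/2 = -B³/2)
V(a) = -17 (V(a) = 8 - 25 = -17)
q = 63/2 (q = 126/4 = 126*(¼) = 63/2 ≈ 31.500)
n(S) = 6 + 63*S/2
-251260 - n(V(7)) = -251260 - (6 + (63/2)*(-17)) = -251260 - (6 - 1071/2) = -251260 - 1*(-1059/2) = -251260 + 1059/2 = -501461/2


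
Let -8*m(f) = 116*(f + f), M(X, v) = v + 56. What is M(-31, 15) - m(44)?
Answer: 1347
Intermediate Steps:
M(X, v) = 56 + v
m(f) = -29*f (m(f) = -29*(f + f)/2 = -29*2*f/2 = -29*f)
M(-31, 15) - m(44) = (56 + 15) - (-29)*44 = 71 - 1*(-1276) = 71 + 1276 = 1347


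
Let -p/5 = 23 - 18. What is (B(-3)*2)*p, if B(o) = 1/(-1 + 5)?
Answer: -25/2 ≈ -12.500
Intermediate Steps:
p = -25 (p = -5*(23 - 18) = -5*5 = -25)
B(o) = ¼ (B(o) = 1/4 = ¼)
(B(-3)*2)*p = ((¼)*2)*(-25) = (½)*(-25) = -25/2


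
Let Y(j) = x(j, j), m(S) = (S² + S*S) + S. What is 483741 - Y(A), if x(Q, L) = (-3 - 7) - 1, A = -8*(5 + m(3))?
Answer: 483752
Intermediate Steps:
m(S) = S + 2*S² (m(S) = (S² + S²) + S = 2*S² + S = S + 2*S²)
A = -208 (A = -8*(5 + 3*(1 + 2*3)) = -8*(5 + 3*(1 + 6)) = -8*(5 + 3*7) = -8*(5 + 21) = -8*26 = -208)
x(Q, L) = -11 (x(Q, L) = -10 - 1 = -11)
Y(j) = -11
483741 - Y(A) = 483741 - 1*(-11) = 483741 + 11 = 483752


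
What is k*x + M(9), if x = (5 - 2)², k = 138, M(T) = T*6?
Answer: 1296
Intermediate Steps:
M(T) = 6*T
x = 9 (x = 3² = 9)
k*x + M(9) = 138*9 + 6*9 = 1242 + 54 = 1296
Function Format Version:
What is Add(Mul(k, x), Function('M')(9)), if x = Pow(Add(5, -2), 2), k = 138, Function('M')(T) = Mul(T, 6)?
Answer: 1296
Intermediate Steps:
Function('M')(T) = Mul(6, T)
x = 9 (x = Pow(3, 2) = 9)
Add(Mul(k, x), Function('M')(9)) = Add(Mul(138, 9), Mul(6, 9)) = Add(1242, 54) = 1296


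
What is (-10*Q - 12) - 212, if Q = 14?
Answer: -364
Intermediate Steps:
(-10*Q - 12) - 212 = (-10*14 - 12) - 212 = (-140 - 12) - 212 = -152 - 212 = -364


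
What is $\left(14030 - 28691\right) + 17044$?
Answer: $2383$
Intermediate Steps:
$\left(14030 - 28691\right) + 17044 = -14661 + 17044 = 2383$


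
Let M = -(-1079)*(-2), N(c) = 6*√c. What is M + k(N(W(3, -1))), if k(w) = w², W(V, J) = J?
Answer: -2194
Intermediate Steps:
M = -2158 (M = -1079*2 = -2158)
M + k(N(W(3, -1))) = -2158 + (6*√(-1))² = -2158 + (6*I)² = -2158 - 36 = -2194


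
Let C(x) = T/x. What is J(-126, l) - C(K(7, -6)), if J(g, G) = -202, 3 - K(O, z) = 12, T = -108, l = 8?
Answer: -214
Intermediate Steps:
K(O, z) = -9 (K(O, z) = 3 - 1*12 = 3 - 12 = -9)
C(x) = -108/x
J(-126, l) - C(K(7, -6)) = -202 - (-108)/(-9) = -202 - (-108)*(-1)/9 = -202 - 1*12 = -202 - 12 = -214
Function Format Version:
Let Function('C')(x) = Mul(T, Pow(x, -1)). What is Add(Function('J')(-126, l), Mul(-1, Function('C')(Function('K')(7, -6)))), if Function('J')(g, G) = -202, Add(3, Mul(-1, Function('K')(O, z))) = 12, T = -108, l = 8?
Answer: -214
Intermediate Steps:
Function('K')(O, z) = -9 (Function('K')(O, z) = Add(3, Mul(-1, 12)) = Add(3, -12) = -9)
Function('C')(x) = Mul(-108, Pow(x, -1))
Add(Function('J')(-126, l), Mul(-1, Function('C')(Function('K')(7, -6)))) = Add(-202, Mul(-1, Mul(-108, Pow(-9, -1)))) = Add(-202, Mul(-1, Mul(-108, Rational(-1, 9)))) = Add(-202, Mul(-1, 12)) = Add(-202, -12) = -214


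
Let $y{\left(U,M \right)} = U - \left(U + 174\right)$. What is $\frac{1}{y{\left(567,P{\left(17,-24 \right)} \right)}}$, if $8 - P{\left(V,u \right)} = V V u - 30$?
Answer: $- \frac{1}{174} \approx -0.0057471$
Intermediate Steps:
$P{\left(V,u \right)} = 38 - u V^{2}$ ($P{\left(V,u \right)} = 8 - \left(V V u - 30\right) = 8 - \left(V^{2} u - 30\right) = 8 - \left(u V^{2} - 30\right) = 8 - \left(-30 + u V^{2}\right) = 38 - u V^{2}$)
$y{\left(U,M \right)} = -174$ ($y{\left(U,M \right)} = U - \left(174 + U\right) = -174$)
$\frac{1}{y{\left(567,P{\left(17,-24 \right)} \right)}} = \frac{1}{-174} = - \frac{1}{174}$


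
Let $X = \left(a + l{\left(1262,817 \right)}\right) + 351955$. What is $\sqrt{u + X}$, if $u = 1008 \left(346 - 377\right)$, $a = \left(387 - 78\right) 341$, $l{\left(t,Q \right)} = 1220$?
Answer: $4 \sqrt{26706} \approx 653.68$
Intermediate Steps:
$a = 105369$ ($a = 309 \cdot 341 = 105369$)
$u = -31248$ ($u = 1008 \left(-31\right) = -31248$)
$X = 458544$ ($X = \left(105369 + 1220\right) + 351955 = 106589 + 351955 = 458544$)
$\sqrt{u + X} = \sqrt{-31248 + 458544} = \sqrt{427296} = 4 \sqrt{26706}$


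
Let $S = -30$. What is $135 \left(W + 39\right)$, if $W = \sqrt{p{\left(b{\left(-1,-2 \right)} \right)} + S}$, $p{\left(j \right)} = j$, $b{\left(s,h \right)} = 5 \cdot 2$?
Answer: $5265 + 270 i \sqrt{5} \approx 5265.0 + 603.74 i$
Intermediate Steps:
$b{\left(s,h \right)} = 10$
$W = 2 i \sqrt{5}$ ($W = \sqrt{10 - 30} = \sqrt{-20} = 2 i \sqrt{5} \approx 4.4721 i$)
$135 \left(W + 39\right) = 135 \left(2 i \sqrt{5} + 39\right) = 135 \left(39 + 2 i \sqrt{5}\right) = 5265 + 270 i \sqrt{5}$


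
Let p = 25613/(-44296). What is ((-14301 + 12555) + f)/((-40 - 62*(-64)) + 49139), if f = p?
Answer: -11052347/335807976 ≈ -0.032913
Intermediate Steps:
p = -3659/6328 (p = 25613*(-1/44296) = -3659/6328 ≈ -0.57822)
f = -3659/6328 ≈ -0.57822
((-14301 + 12555) + f)/((-40 - 62*(-64)) + 49139) = ((-14301 + 12555) - 3659/6328)/((-40 - 62*(-64)) + 49139) = (-1746 - 3659/6328)/((-40 + 3968) + 49139) = -11052347/(6328*(3928 + 49139)) = -11052347/6328/53067 = -11052347/6328*1/53067 = -11052347/335807976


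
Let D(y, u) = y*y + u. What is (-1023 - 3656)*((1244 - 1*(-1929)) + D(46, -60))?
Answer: -24466491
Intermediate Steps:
D(y, u) = u + y² (D(y, u) = y² + u = u + y²)
(-1023 - 3656)*((1244 - 1*(-1929)) + D(46, -60)) = (-1023 - 3656)*((1244 - 1*(-1929)) + (-60 + 46²)) = -4679*((1244 + 1929) + (-60 + 2116)) = -4679*(3173 + 2056) = -4679*5229 = -24466491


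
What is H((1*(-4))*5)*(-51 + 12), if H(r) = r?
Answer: 780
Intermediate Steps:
H((1*(-4))*5)*(-51 + 12) = ((1*(-4))*5)*(-51 + 12) = -4*5*(-39) = -20*(-39) = 780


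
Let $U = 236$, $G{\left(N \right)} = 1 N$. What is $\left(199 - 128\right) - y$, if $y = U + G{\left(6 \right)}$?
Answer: $-171$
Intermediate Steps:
$G{\left(N \right)} = N$
$y = 242$ ($y = 236 + 6 = 242$)
$\left(199 - 128\right) - y = \left(199 - 128\right) - 242 = 71 - 242 = -171$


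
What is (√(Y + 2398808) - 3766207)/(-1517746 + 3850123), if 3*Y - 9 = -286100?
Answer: -3766207/2332377 + √20730999/6997131 ≈ -1.6141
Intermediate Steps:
Y = -286091/3 (Y = 3 + (⅓)*(-286100) = 3 - 286100/3 = -286091/3 ≈ -95364.)
(√(Y + 2398808) - 3766207)/(-1517746 + 3850123) = (√(-286091/3 + 2398808) - 3766207)/(-1517746 + 3850123) = (√(6910333/3) - 3766207)/2332377 = (√20730999/3 - 3766207)*(1/2332377) = (-3766207 + √20730999/3)*(1/2332377) = -3766207/2332377 + √20730999/6997131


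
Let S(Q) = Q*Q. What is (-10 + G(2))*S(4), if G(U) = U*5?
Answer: 0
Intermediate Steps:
S(Q) = Q**2
G(U) = 5*U
(-10 + G(2))*S(4) = (-10 + 5*2)*4**2 = (-10 + 10)*16 = 0*16 = 0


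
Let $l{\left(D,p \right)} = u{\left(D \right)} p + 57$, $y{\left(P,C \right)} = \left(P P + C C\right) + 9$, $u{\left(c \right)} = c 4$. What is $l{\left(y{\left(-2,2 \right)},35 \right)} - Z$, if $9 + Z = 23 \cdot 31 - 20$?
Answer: $1753$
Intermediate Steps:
$u{\left(c \right)} = 4 c$
$y{\left(P,C \right)} = 9 + C^{2} + P^{2}$ ($y{\left(P,C \right)} = \left(P^{2} + C^{2}\right) + 9 = \left(C^{2} + P^{2}\right) + 9 = 9 + C^{2} + P^{2}$)
$Z = 684$ ($Z = -9 + \left(23 \cdot 31 - 20\right) = -9 + \left(713 - 20\right) = -9 + 693 = 684$)
$l{\left(D,p \right)} = 57 + 4 D p$ ($l{\left(D,p \right)} = 4 D p + 57 = 57 + 4 D p$)
$l{\left(y{\left(-2,2 \right)},35 \right)} - Z = \left(57 + 4 \left(9 + 2^{2} + \left(-2\right)^{2}\right) 35\right) - 684 = \left(57 + 4 \left(9 + 4 + 4\right) 35\right) - 684 = \left(57 + 4 \cdot 17 \cdot 35\right) - 684 = \left(57 + 2380\right) - 684 = 2437 - 684 = 1753$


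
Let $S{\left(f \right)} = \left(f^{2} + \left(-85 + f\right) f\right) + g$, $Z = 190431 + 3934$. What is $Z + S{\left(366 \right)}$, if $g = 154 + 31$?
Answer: $431352$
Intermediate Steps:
$Z = 194365$
$g = 185$
$S{\left(f \right)} = 185 + f^{2} + f \left(-85 + f\right)$ ($S{\left(f \right)} = \left(f^{2} + \left(-85 + f\right) f\right) + 185 = \left(f^{2} + f \left(-85 + f\right)\right) + 185 = 185 + f^{2} + f \left(-85 + f\right)$)
$Z + S{\left(366 \right)} = 194365 + \left(185 - 31110 + 2 \cdot 366^{2}\right) = 194365 + \left(185 - 31110 + 2 \cdot 133956\right) = 194365 + \left(185 - 31110 + 267912\right) = 194365 + 236987 = 431352$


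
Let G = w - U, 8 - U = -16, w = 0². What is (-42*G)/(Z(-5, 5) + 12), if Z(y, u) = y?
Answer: 144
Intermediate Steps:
w = 0
U = 24 (U = 8 - 1*(-16) = 8 + 16 = 24)
G = -24 (G = 0 - 1*24 = 0 - 24 = -24)
(-42*G)/(Z(-5, 5) + 12) = (-42*(-24))/(-5 + 12) = 1008/7 = 1008*(⅐) = 144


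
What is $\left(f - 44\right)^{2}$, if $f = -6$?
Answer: $2500$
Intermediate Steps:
$\left(f - 44\right)^{2} = \left(-6 - 44\right)^{2} = \left(-50\right)^{2} = 2500$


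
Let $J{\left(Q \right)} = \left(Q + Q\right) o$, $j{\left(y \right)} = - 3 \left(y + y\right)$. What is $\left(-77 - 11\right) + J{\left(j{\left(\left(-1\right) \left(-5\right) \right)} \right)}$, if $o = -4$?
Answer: $152$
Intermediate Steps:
$j{\left(y \right)} = - 6 y$ ($j{\left(y \right)} = - 3 \cdot 2 y = - 6 y$)
$J{\left(Q \right)} = - 8 Q$ ($J{\left(Q \right)} = \left(Q + Q\right) \left(-4\right) = 2 Q \left(-4\right) = - 8 Q$)
$\left(-77 - 11\right) + J{\left(j{\left(\left(-1\right) \left(-5\right) \right)} \right)} = \left(-77 - 11\right) - 8 \left(- 6 \left(\left(-1\right) \left(-5\right)\right)\right) = -88 - 8 \left(\left(-6\right) 5\right) = -88 - -240 = -88 + 240 = 152$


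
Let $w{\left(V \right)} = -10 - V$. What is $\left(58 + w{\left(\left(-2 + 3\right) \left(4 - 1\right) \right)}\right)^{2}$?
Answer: $2025$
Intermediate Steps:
$\left(58 + w{\left(\left(-2 + 3\right) \left(4 - 1\right) \right)}\right)^{2} = \left(58 - \left(10 + \left(-2 + 3\right) \left(4 - 1\right)\right)\right)^{2} = \left(58 - \left(10 + 1 \cdot 3\right)\right)^{2} = \left(58 - 13\right)^{2} = 45^{2} = 2025$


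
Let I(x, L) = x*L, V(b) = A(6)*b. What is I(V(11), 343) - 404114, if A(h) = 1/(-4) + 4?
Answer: -1559861/4 ≈ -3.8997e+5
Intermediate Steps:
A(h) = 15/4 (A(h) = -1/4 + 4 = 15/4)
V(b) = 15*b/4
I(x, L) = L*x
I(V(11), 343) - 404114 = 343*((15/4)*11) - 404114 = 343*(165/4) - 404114 = 56595/4 - 404114 = -1559861/4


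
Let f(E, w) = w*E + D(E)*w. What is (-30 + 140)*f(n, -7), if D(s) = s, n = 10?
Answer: -15400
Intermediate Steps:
f(E, w) = 2*E*w (f(E, w) = w*E + E*w = E*w + E*w = 2*E*w)
(-30 + 140)*f(n, -7) = (-30 + 140)*(2*10*(-7)) = 110*(-140) = -15400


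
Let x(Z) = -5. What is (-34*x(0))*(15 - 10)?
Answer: 850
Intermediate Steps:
(-34*x(0))*(15 - 10) = (-34*(-5))*(15 - 10) = 170*5 = 850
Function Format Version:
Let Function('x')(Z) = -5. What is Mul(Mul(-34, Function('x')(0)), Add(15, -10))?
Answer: 850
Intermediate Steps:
Mul(Mul(-34, Function('x')(0)), Add(15, -10)) = Mul(Mul(-34, -5), Add(15, -10)) = Mul(170, 5) = 850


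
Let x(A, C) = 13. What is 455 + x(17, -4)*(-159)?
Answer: -1612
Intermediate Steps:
455 + x(17, -4)*(-159) = 455 + 13*(-159) = 455 - 2067 = -1612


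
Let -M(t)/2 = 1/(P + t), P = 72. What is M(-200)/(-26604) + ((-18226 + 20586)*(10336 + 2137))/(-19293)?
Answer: -283163043949/185589504 ≈ -1525.8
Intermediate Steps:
M(t) = -2/(72 + t)
M(-200)/(-26604) + ((-18226 + 20586)*(10336 + 2137))/(-19293) = -2/(72 - 200)/(-26604) + ((-18226 + 20586)*(10336 + 2137))/(-19293) = -2/(-128)*(-1/26604) + (2360*12473)*(-1/19293) = -2*(-1/128)*(-1/26604) + 29436280*(-1/19293) = (1/64)*(-1/26604) - 498920/327 = -1/1702656 - 498920/327 = -283163043949/185589504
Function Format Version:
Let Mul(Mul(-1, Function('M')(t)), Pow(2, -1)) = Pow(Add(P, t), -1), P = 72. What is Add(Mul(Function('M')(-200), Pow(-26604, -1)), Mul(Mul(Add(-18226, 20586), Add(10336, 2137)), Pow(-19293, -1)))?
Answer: Rational(-283163043949, 185589504) ≈ -1525.8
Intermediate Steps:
Function('M')(t) = Mul(-2, Pow(Add(72, t), -1))
Add(Mul(Function('M')(-200), Pow(-26604, -1)), Mul(Mul(Add(-18226, 20586), Add(10336, 2137)), Pow(-19293, -1))) = Add(Mul(Mul(-2, Pow(Add(72, -200), -1)), Pow(-26604, -1)), Mul(Mul(Add(-18226, 20586), Add(10336, 2137)), Pow(-19293, -1))) = Add(Mul(Mul(-2, Pow(-128, -1)), Rational(-1, 26604)), Mul(Mul(2360, 12473), Rational(-1, 19293))) = Add(Mul(Mul(-2, Rational(-1, 128)), Rational(-1, 26604)), Mul(29436280, Rational(-1, 19293))) = Add(Mul(Rational(1, 64), Rational(-1, 26604)), Rational(-498920, 327)) = Add(Rational(-1, 1702656), Rational(-498920, 327)) = Rational(-283163043949, 185589504)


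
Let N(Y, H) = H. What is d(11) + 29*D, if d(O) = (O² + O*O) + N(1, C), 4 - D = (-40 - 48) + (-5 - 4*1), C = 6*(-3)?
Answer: 3153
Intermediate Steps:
C = -18
D = 101 (D = 4 - ((-40 - 48) + (-5 - 4*1)) = 4 - (-88 + (-5 - 4)) = 4 - (-88 - 9) = 4 - 1*(-97) = 4 + 97 = 101)
d(O) = -18 + 2*O² (d(O) = (O² + O*O) - 18 = (O² + O²) - 18 = 2*O² - 18 = -18 + 2*O²)
d(11) + 29*D = (-18 + 2*11²) + 29*101 = (-18 + 2*121) + 2929 = (-18 + 242) + 2929 = 224 + 2929 = 3153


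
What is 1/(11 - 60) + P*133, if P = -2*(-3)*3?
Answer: 117305/49 ≈ 2394.0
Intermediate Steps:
P = 18 (P = 6*3 = 18)
1/(11 - 60) + P*133 = 1/(11 - 60) + 18*133 = 1/(-49) + 2394 = -1/49 + 2394 = 117305/49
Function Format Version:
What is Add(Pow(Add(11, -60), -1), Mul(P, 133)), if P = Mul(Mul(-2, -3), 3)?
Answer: Rational(117305, 49) ≈ 2394.0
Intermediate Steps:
P = 18 (P = Mul(6, 3) = 18)
Add(Pow(Add(11, -60), -1), Mul(P, 133)) = Add(Pow(Add(11, -60), -1), Mul(18, 133)) = Add(Pow(-49, -1), 2394) = Add(Rational(-1, 49), 2394) = Rational(117305, 49)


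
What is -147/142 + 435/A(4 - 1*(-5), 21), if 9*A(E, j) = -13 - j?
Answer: -140232/1207 ≈ -116.18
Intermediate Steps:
A(E, j) = -13/9 - j/9 (A(E, j) = (-13 - j)/9 = -13/9 - j/9)
-147/142 + 435/A(4 - 1*(-5), 21) = -147/142 + 435/(-13/9 - ⅑*21) = -147*1/142 + 435/(-13/9 - 7/3) = -147/142 + 435/(-34/9) = -147/142 + 435*(-9/34) = -147/142 - 3915/34 = -140232/1207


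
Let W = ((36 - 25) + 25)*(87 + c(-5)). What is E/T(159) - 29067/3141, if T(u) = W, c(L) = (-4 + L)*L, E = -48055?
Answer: -32118571/1658448 ≈ -19.367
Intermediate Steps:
c(L) = L*(-4 + L)
W = 4752 (W = ((36 - 25) + 25)*(87 - 5*(-4 - 5)) = (11 + 25)*(87 - 5*(-9)) = 36*(87 + 45) = 36*132 = 4752)
T(u) = 4752
E/T(159) - 29067/3141 = -48055/4752 - 29067/3141 = -48055*1/4752 - 29067*1/3141 = -48055/4752 - 9689/1047 = -32118571/1658448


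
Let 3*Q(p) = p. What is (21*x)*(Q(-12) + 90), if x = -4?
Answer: -7224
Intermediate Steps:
Q(p) = p/3
(21*x)*(Q(-12) + 90) = (21*(-4))*((⅓)*(-12) + 90) = -84*(-4 + 90) = -84*86 = -7224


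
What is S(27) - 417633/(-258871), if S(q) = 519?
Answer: 134771682/258871 ≈ 520.61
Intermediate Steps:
S(27) - 417633/(-258871) = 519 - 417633/(-258871) = 519 - 417633*(-1/258871) = 519 + 417633/258871 = 134771682/258871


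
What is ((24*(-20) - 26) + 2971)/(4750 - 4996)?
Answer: -2465/246 ≈ -10.020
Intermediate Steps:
((24*(-20) - 26) + 2971)/(4750 - 4996) = ((-480 - 26) + 2971)/(-246) = (-506 + 2971)*(-1/246) = 2465*(-1/246) = -2465/246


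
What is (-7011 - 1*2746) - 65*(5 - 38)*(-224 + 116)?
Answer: -241417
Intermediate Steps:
(-7011 - 1*2746) - 65*(5 - 38)*(-224 + 116) = (-7011 - 2746) - (-2145)*(-108) = -9757 - 65*3564 = -9757 - 231660 = -241417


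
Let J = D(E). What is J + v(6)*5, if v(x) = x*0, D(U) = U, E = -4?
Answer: -4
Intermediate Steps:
J = -4
v(x) = 0
J + v(6)*5 = -4 + 0*5 = -4 + 0 = -4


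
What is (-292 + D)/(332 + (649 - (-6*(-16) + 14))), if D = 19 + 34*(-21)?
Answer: -987/871 ≈ -1.1332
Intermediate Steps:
D = -695 (D = 19 - 714 = -695)
(-292 + D)/(332 + (649 - (-6*(-16) + 14))) = (-292 - 695)/(332 + (649 - (-6*(-16) + 14))) = -987/(332 + (649 - (96 + 14))) = -987/(332 + (649 - 1*110)) = -987/(332 + (649 - 110)) = -987/(332 + 539) = -987/871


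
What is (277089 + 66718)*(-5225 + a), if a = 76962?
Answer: 24663682759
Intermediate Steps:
(277089 + 66718)*(-5225 + a) = (277089 + 66718)*(-5225 + 76962) = 343807*71737 = 24663682759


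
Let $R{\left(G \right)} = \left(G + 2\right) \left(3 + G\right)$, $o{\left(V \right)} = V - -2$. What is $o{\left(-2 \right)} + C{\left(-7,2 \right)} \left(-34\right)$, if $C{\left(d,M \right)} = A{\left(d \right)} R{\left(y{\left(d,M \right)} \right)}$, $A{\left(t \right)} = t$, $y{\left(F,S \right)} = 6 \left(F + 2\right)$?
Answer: $179928$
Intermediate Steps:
$y{\left(F,S \right)} = 12 + 6 F$ ($y{\left(F,S \right)} = 6 \left(2 + F\right) = 12 + 6 F$)
$o{\left(V \right)} = 2 + V$ ($o{\left(V \right)} = V + 2 = 2 + V$)
$R{\left(G \right)} = \left(2 + G\right) \left(3 + G\right)$
$C{\left(d,M \right)} = d \left(66 + \left(12 + 6 d\right)^{2} + 30 d\right)$ ($C{\left(d,M \right)} = d \left(6 + \left(12 + 6 d\right)^{2} + 5 \left(12 + 6 d\right)\right) = d \left(6 + \left(12 + 6 d\right)^{2} + \left(60 + 30 d\right)\right) = d \left(66 + \left(12 + 6 d\right)^{2} + 30 d\right)$)
$o{\left(-2 \right)} + C{\left(-7,2 \right)} \left(-34\right) = \left(2 - 2\right) + 6 \left(-7\right) \left(35 + 6 \left(-7\right)^{2} + 29 \left(-7\right)\right) \left(-34\right) = 0 + 6 \left(-7\right) \left(35 + 6 \cdot 49 - 203\right) \left(-34\right) = 0 + 6 \left(-7\right) \left(35 + 294 - 203\right) \left(-34\right) = 0 + 6 \left(-7\right) 126 \left(-34\right) = 0 - -179928 = 0 + 179928 = 179928$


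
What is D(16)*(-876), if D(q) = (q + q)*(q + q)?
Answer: -897024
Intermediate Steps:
D(q) = 4*q**2 (D(q) = (2*q)*(2*q) = 4*q**2)
D(16)*(-876) = (4*16**2)*(-876) = (4*256)*(-876) = 1024*(-876) = -897024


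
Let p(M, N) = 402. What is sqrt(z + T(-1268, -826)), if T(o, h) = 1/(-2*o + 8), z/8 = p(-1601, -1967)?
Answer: sqrt(1300859295)/636 ≈ 56.710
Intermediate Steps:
z = 3216 (z = 8*402 = 3216)
T(o, h) = 1/(8 - 2*o)
sqrt(z + T(-1268, -826)) = sqrt(3216 - 1/(-8 + 2*(-1268))) = sqrt(3216 - 1/(-8 - 2536)) = sqrt(3216 - 1/(-2544)) = sqrt(3216 - 1*(-1/2544)) = sqrt(3216 + 1/2544) = sqrt(8181505/2544) = sqrt(1300859295)/636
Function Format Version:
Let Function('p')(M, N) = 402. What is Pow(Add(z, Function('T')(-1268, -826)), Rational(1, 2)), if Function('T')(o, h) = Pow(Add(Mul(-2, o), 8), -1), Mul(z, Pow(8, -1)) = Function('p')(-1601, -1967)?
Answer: Mul(Rational(1, 636), Pow(1300859295, Rational(1, 2))) ≈ 56.710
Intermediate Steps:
z = 3216 (z = Mul(8, 402) = 3216)
Function('T')(o, h) = Pow(Add(8, Mul(-2, o)), -1)
Pow(Add(z, Function('T')(-1268, -826)), Rational(1, 2)) = Pow(Add(3216, Mul(-1, Pow(Add(-8, Mul(2, -1268)), -1))), Rational(1, 2)) = Pow(Add(3216, Mul(-1, Pow(Add(-8, -2536), -1))), Rational(1, 2)) = Pow(Add(3216, Mul(-1, Pow(-2544, -1))), Rational(1, 2)) = Pow(Add(3216, Mul(-1, Rational(-1, 2544))), Rational(1, 2)) = Pow(Add(3216, Rational(1, 2544)), Rational(1, 2)) = Pow(Rational(8181505, 2544), Rational(1, 2)) = Mul(Rational(1, 636), Pow(1300859295, Rational(1, 2)))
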